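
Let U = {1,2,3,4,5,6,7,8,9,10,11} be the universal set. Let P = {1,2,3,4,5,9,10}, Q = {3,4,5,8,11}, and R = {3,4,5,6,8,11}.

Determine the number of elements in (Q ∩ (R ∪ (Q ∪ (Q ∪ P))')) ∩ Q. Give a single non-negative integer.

5

Q ∪ P = {1,2,3,4,5,8,9,10,11}
Q ∪ (Q ∪ P) = {1,2,3,4,5,8,9,10,11}
(Q ∪ (Q ∪ P))' = {6,7}
R ∪ (Q ∪ (Q ∪ P))' = {3,4,5,6,7,8,11}
Q ∩ (R ∪ (Q ∪ (Q ∪ P))') = {3,4,5,8,11}
(Q ∩ (R ∪ (Q ∪ (Q ∪ P))')) ∩ Q = {3,4,5,8,11}
|(Q ∩ (R ∪ (Q ∪ (Q ∪ P))')) ∩ Q| = 5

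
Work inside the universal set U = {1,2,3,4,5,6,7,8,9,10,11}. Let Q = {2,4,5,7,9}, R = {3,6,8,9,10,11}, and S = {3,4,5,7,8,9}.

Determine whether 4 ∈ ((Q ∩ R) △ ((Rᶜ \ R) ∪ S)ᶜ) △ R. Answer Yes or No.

No

4 ∈ Q and 4 ∉ R, so 4 ∉ Q ∩ R
4 ∉ R, so 4 ∈ Rᶜ
4 ∈ Rᶜ and 4 ∉ R, so 4 ∈ Rᶜ \ R
4 ∈ (Rᶜ \ R) and 4 ∈ S, so 4 ∈ (Rᶜ \ R) ∪ S
4 ∉ ((Rᶜ \ R) ∪ S)ᶜ since 4 ∈ ((Rᶜ \ R) ∪ S)
4 ∉ (Q ∩ R) and 4 ∉ ((Rᶜ \ R) ∪ S)ᶜ, so 4 ∉ (Q ∩ R) △ ((Rᶜ \ R) ∪ S)ᶜ
4 ∉ ((Q ∩ R) △ ((Rᶜ \ R) ∪ S)ᶜ) and 4 ∉ R, so 4 ∉ ((Q ∩ R) △ ((Rᶜ \ R) ∪ S)ᶜ) △ R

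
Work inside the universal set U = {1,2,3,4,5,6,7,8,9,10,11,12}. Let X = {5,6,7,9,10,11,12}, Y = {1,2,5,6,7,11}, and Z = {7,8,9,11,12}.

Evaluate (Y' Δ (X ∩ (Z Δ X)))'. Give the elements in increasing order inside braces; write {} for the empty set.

{1,2,7,10,11}

Y' = {3,4,8,9,10,12}
Z Δ X = {5,6,8,10}
X ∩ (Z Δ X) = {5,6,10}
Y' Δ (X ∩ (Z Δ X)) = {3,4,5,6,8,9,12}
(Y' Δ (X ∩ (Z Δ X)))' = {1,2,7,10,11}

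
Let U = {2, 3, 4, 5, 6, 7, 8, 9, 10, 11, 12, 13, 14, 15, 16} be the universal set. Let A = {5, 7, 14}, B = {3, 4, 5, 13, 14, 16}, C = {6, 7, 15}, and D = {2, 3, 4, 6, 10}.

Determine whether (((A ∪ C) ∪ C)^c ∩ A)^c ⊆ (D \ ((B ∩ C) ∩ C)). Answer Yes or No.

A ∪ C = {5, 6, 7, 14, 15}
(A ∪ C) ∪ C = {5, 6, 7, 14, 15}
((A ∪ C) ∪ C)^c = {2, 3, 4, 8, 9, 10, 11, 12, 13, 16}
((A ∪ C) ∪ C)^c ∩ A = {}
(((A ∪ C) ∪ C)^c ∩ A)^c = {2, 3, 4, 5, 6, 7, 8, 9, 10, 11, 12, 13, 14, 15, 16}
B ∩ C = {}
(B ∩ C) ∩ C = {}
D \ ((B ∩ C) ∩ C) = {2, 3, 4, 6, 10}
5 ∈ (((A ∪ C) ∪ C)^c ∩ A)^c but 5 ∉ D \ ((B ∩ C) ∩ C), so the inclusion fails.

No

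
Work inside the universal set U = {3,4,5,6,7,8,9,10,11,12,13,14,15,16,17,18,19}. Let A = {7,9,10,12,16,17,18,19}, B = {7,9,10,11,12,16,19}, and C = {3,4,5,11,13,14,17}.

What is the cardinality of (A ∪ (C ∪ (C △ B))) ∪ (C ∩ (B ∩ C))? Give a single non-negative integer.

C △ B = {3,4,5,7,9,10,12,13,14,16,17,19}
C ∪ (C △ B) = {3,4,5,7,9,10,11,12,13,14,16,17,19}
A ∪ (C ∪ (C △ B)) = {3,4,5,7,9,10,11,12,13,14,16,17,18,19}
B ∩ C = {11}
C ∩ (B ∩ C) = {11}
(A ∪ (C ∪ (C △ B))) ∪ (C ∩ (B ∩ C)) = {3,4,5,7,9,10,11,12,13,14,16,17,18,19}
|(A ∪ (C ∪ (C △ B))) ∪ (C ∩ (B ∩ C))| = 14

14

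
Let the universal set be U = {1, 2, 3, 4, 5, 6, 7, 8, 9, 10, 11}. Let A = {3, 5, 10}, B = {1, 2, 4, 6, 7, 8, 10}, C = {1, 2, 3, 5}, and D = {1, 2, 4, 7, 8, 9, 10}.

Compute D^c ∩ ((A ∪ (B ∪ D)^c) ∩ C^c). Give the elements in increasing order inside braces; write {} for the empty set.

{11}

D^c = {3, 5, 6, 11}
B ∪ D = {1, 2, 4, 6, 7, 8, 9, 10}
(B ∪ D)^c = {3, 5, 11}
A ∪ (B ∪ D)^c = {3, 5, 10, 11}
C^c = {4, 6, 7, 8, 9, 10, 11}
(A ∪ (B ∪ D)^c) ∩ C^c = {10, 11}
D^c ∩ ((A ∪ (B ∪ D)^c) ∩ C^c) = {11}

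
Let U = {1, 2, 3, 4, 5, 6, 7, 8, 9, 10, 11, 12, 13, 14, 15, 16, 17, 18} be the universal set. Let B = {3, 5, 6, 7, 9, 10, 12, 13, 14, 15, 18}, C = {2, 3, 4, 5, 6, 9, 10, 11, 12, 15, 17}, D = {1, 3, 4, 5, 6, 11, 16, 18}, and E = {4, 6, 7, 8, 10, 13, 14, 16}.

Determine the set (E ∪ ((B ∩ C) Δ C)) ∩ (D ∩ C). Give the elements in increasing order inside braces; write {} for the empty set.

B ∩ C = {3, 5, 6, 9, 10, 12, 15}
(B ∩ C) Δ C = {2, 4, 11, 17}
E ∪ ((B ∩ C) Δ C) = {2, 4, 6, 7, 8, 10, 11, 13, 14, 16, 17}
D ∩ C = {3, 4, 5, 6, 11}
(E ∪ ((B ∩ C) Δ C)) ∩ (D ∩ C) = {4, 6, 11}

{4, 6, 11}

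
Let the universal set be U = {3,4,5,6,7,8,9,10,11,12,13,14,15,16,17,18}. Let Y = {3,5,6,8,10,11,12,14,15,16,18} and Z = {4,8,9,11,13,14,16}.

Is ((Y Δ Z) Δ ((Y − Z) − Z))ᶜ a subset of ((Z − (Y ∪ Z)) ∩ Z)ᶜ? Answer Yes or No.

Yes

Y Δ Z = {3,4,5,6,9,10,12,13,15,18}
Y − Z = {3,5,6,10,12,15,18}
(Y − Z) − Z = {3,5,6,10,12,15,18}
(Y Δ Z) Δ ((Y − Z) − Z) = {4,9,13}
((Y Δ Z) Δ ((Y − Z) − Z))ᶜ = {3,5,6,7,8,10,11,12,14,15,16,17,18}
Y ∪ Z = {3,4,5,6,8,9,10,11,12,13,14,15,16,18}
Z − (Y ∪ Z) = {}
(Z − (Y ∪ Z)) ∩ Z = {}
((Z − (Y ∪ Z)) ∩ Z)ᶜ = {3,4,5,6,7,8,9,10,11,12,13,14,15,16,17,18}
Every element of {3,5,6,7,8,10,11,12,14,15,16,17,18} is in {3,4,5,6,7,8,9,10,11,12,13,14,15,16,17,18}, so ((Y Δ Z) Δ ((Y − Z) − Z))ᶜ ⊆ ((Z − (Y ∪ Z)) ∩ Z)ᶜ.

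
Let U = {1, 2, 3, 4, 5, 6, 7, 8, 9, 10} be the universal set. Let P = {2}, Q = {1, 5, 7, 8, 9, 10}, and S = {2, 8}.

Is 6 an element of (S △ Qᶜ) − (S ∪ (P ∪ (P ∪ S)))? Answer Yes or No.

Yes

6 ∉ Q, so 6 ∈ Qᶜ
6 ∉ S and 6 ∈ Qᶜ, so 6 ∈ S △ Qᶜ
6 ∉ P and 6 ∉ S, so 6 ∉ P ∪ S
6 ∉ P and 6 ∉ (P ∪ S), so 6 ∉ P ∪ (P ∪ S)
6 ∉ S and 6 ∉ (P ∪ (P ∪ S)), so 6 ∉ S ∪ (P ∪ (P ∪ S))
6 ∈ (S △ Qᶜ) and 6 ∉ (S ∪ (P ∪ (P ∪ S))), so 6 ∈ (S △ Qᶜ) − (S ∪ (P ∪ (P ∪ S)))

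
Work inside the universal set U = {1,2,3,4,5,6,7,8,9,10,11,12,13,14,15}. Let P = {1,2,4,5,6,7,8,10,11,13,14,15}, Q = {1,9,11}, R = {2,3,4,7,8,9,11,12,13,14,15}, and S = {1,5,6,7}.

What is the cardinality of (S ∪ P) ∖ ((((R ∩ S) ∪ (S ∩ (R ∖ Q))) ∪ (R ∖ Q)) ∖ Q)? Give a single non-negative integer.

5

S ∪ P = {1,2,4,5,6,7,8,10,11,13,14,15}
R ∩ S = {7}
R ∖ Q = {2,3,4,7,8,12,13,14,15}
S ∩ (R ∖ Q) = {7}
(R ∩ S) ∪ (S ∩ (R ∖ Q)) = {7}
((R ∩ S) ∪ (S ∩ (R ∖ Q))) ∪ (R ∖ Q) = {2,3,4,7,8,12,13,14,15}
(((R ∩ S) ∪ (S ∩ (R ∖ Q))) ∪ (R ∖ Q)) ∖ Q = {2,3,4,7,8,12,13,14,15}
(S ∪ P) ∖ ((((R ∩ S) ∪ (S ∩ (R ∖ Q))) ∪ (R ∖ Q)) ∖ Q) = {1,5,6,10,11}
|(S ∪ P) ∖ ((((R ∩ S) ∪ (S ∩ (R ∖ Q))) ∪ (R ∖ Q)) ∖ Q)| = 5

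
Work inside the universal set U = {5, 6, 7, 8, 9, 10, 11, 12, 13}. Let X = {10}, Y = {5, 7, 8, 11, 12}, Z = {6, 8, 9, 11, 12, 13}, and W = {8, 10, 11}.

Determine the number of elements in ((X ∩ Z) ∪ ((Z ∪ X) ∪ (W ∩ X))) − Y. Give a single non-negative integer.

X ∩ Z = {}
Z ∪ X = {6, 8, 9, 10, 11, 12, 13}
W ∩ X = {10}
(Z ∪ X) ∪ (W ∩ X) = {6, 8, 9, 10, 11, 12, 13}
(X ∩ Z) ∪ ((Z ∪ X) ∪ (W ∩ X)) = {6, 8, 9, 10, 11, 12, 13}
((X ∩ Z) ∪ ((Z ∪ X) ∪ (W ∩ X))) − Y = {6, 9, 10, 13}
|((X ∩ Z) ∪ ((Z ∪ X) ∪ (W ∩ X))) − Y| = 4

4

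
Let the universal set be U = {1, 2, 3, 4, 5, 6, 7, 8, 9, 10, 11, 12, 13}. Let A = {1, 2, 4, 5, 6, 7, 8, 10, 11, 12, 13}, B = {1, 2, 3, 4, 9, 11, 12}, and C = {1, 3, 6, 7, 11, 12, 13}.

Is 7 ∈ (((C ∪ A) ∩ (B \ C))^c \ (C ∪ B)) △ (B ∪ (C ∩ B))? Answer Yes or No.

No

7 ∈ C and 7 ∈ A, so 7 ∈ C ∪ A
7 ∉ B and 7 ∈ C, so 7 ∉ B \ C
7 ∈ (C ∪ A) and 7 ∉ (B \ C), so 7 ∉ (C ∪ A) ∩ (B \ C)
7 ∈ ((C ∪ A) ∩ (B \ C))^c since 7 ∉ ((C ∪ A) ∩ (B \ C))
7 ∈ C and 7 ∉ B, so 7 ∈ C ∪ B
7 ∈ ((C ∪ A) ∩ (B \ C))^c and 7 ∈ (C ∪ B), so 7 ∉ ((C ∪ A) ∩ (B \ C))^c \ (C ∪ B)
7 ∈ C and 7 ∉ B, so 7 ∉ C ∩ B
7 ∉ B and 7 ∉ (C ∩ B), so 7 ∉ B ∪ (C ∩ B)
7 ∉ (((C ∪ A) ∩ (B \ C))^c \ (C ∪ B)) and 7 ∉ (B ∪ (C ∩ B)), so 7 ∉ (((C ∪ A) ∩ (B \ C))^c \ (C ∪ B)) △ (B ∪ (C ∩ B))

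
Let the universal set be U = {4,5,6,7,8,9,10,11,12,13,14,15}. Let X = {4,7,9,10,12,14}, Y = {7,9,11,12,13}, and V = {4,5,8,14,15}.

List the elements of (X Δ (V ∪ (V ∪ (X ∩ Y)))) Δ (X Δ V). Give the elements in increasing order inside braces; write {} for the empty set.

{7,9,12}

X ∩ Y = {7,9,12}
V ∪ (X ∩ Y) = {4,5,7,8,9,12,14,15}
V ∪ (V ∪ (X ∩ Y)) = {4,5,7,8,9,12,14,15}
X Δ (V ∪ (V ∪ (X ∩ Y))) = {5,8,10,15}
X Δ V = {5,7,8,9,10,12,15}
(X Δ (V ∪ (V ∪ (X ∩ Y)))) Δ (X Δ V) = {7,9,12}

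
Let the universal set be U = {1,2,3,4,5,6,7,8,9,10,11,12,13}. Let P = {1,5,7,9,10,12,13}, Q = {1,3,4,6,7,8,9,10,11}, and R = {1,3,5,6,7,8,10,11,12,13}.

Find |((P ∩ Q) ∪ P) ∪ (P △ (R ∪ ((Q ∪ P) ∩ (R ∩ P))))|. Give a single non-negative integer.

P ∩ Q = {1,7,9,10}
(P ∩ Q) ∪ P = {1,5,7,9,10,12,13}
Q ∪ P = {1,3,4,5,6,7,8,9,10,11,12,13}
R ∩ P = {1,5,7,10,12,13}
(Q ∪ P) ∩ (R ∩ P) = {1,5,7,10,12,13}
R ∪ ((Q ∪ P) ∩ (R ∩ P)) = {1,3,5,6,7,8,10,11,12,13}
P △ (R ∪ ((Q ∪ P) ∩ (R ∩ P))) = {3,6,8,9,11}
((P ∩ Q) ∪ P) ∪ (P △ (R ∪ ((Q ∪ P) ∩ (R ∩ P)))) = {1,3,5,6,7,8,9,10,11,12,13}
|((P ∩ Q) ∪ P) ∪ (P △ (R ∪ ((Q ∪ P) ∩ (R ∩ P))))| = 11

11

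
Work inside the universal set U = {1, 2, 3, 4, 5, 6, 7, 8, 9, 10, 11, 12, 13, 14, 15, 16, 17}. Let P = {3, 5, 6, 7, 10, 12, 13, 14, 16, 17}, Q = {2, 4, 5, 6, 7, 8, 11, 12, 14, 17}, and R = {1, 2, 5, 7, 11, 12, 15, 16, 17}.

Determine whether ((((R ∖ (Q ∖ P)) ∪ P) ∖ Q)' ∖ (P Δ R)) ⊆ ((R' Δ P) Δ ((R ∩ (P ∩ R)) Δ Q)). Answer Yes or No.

No

Q ∖ P = {2, 4, 8, 11}
R ∖ (Q ∖ P) = {1, 5, 7, 12, 15, 16, 17}
(R ∖ (Q ∖ P)) ∪ P = {1, 3, 5, 6, 7, 10, 12, 13, 14, 15, 16, 17}
((R ∖ (Q ∖ P)) ∪ P) ∖ Q = {1, 3, 10, 13, 15, 16}
(((R ∖ (Q ∖ P)) ∪ P) ∖ Q)' = {2, 4, 5, 6, 7, 8, 9, 11, 12, 14, 17}
P Δ R = {1, 2, 3, 6, 10, 11, 13, 14, 15}
(((R ∖ (Q ∖ P)) ∪ P) ∖ Q)' ∖ (P Δ R) = {4, 5, 7, 8, 9, 12, 17}
R' = {3, 4, 6, 8, 9, 10, 13, 14}
R' Δ P = {4, 5, 7, 8, 9, 12, 16, 17}
P ∩ R = {5, 7, 12, 16, 17}
R ∩ (P ∩ R) = {5, 7, 12, 16, 17}
(R ∩ (P ∩ R)) Δ Q = {2, 4, 6, 8, 11, 14, 16}
(R' Δ P) Δ ((R ∩ (P ∩ R)) Δ Q) = {2, 5, 6, 7, 9, 11, 12, 14, 17}
4 ∈ (((R ∖ (Q ∖ P)) ∪ P) ∖ Q)' ∖ (P Δ R) but 4 ∉ (R' Δ P) Δ ((R ∩ (P ∩ R)) Δ Q), so the inclusion fails.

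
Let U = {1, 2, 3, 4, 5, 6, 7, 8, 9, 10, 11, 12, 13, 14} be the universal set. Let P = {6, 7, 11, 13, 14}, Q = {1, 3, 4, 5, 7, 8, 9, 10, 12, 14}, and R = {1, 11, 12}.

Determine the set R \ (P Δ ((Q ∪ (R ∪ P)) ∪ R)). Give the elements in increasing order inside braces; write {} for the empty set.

{11}

R ∪ P = {1, 6, 7, 11, 12, 13, 14}
Q ∪ (R ∪ P) = {1, 3, 4, 5, 6, 7, 8, 9, 10, 11, 12, 13, 14}
(Q ∪ (R ∪ P)) ∪ R = {1, 3, 4, 5, 6, 7, 8, 9, 10, 11, 12, 13, 14}
P Δ ((Q ∪ (R ∪ P)) ∪ R) = {1, 3, 4, 5, 8, 9, 10, 12}
R \ (P Δ ((Q ∪ (R ∪ P)) ∪ R)) = {11}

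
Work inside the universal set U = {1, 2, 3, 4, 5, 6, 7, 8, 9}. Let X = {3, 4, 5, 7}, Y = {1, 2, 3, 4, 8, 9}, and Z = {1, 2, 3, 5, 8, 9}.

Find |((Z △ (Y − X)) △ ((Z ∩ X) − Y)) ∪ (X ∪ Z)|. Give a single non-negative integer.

8

Y − X = {1, 2, 8, 9}
Z △ (Y − X) = {3, 5}
Z ∩ X = {3, 5}
(Z ∩ X) − Y = {5}
(Z △ (Y − X)) △ ((Z ∩ X) − Y) = {3}
X ∪ Z = {1, 2, 3, 4, 5, 7, 8, 9}
((Z △ (Y − X)) △ ((Z ∩ X) − Y)) ∪ (X ∪ Z) = {1, 2, 3, 4, 5, 7, 8, 9}
|((Z △ (Y − X)) △ ((Z ∩ X) − Y)) ∪ (X ∪ Z)| = 8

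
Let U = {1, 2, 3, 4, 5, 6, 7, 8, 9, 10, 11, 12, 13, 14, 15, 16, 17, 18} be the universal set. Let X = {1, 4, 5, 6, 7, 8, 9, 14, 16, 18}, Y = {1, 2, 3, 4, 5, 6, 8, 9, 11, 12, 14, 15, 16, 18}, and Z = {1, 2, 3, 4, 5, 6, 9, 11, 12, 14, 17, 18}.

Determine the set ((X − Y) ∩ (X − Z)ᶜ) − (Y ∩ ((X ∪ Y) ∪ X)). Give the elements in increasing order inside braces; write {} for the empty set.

X − Y = {7}
X − Z = {7, 8, 16}
(X − Z)ᶜ = {1, 2, 3, 4, 5, 6, 9, 10, 11, 12, 13, 14, 15, 17, 18}
(X − Y) ∩ (X − Z)ᶜ = {}
X ∪ Y = {1, 2, 3, 4, 5, 6, 7, 8, 9, 11, 12, 14, 15, 16, 18}
(X ∪ Y) ∪ X = {1, 2, 3, 4, 5, 6, 7, 8, 9, 11, 12, 14, 15, 16, 18}
Y ∩ ((X ∪ Y) ∪ X) = {1, 2, 3, 4, 5, 6, 8, 9, 11, 12, 14, 15, 16, 18}
((X − Y) ∩ (X − Z)ᶜ) − (Y ∩ ((X ∪ Y) ∪ X)) = {}

{}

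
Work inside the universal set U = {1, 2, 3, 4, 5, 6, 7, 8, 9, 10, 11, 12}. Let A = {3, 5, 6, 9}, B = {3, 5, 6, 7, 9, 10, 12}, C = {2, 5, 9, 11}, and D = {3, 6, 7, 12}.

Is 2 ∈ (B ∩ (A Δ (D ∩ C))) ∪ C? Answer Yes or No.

Yes

2 ∉ D and 2 ∈ C, so 2 ∉ D ∩ C
2 ∉ A and 2 ∉ (D ∩ C), so 2 ∉ A Δ (D ∩ C)
2 ∉ B and 2 ∉ (A Δ (D ∩ C)), so 2 ∉ B ∩ (A Δ (D ∩ C))
2 ∉ (B ∩ (A Δ (D ∩ C))) and 2 ∈ C, so 2 ∈ (B ∩ (A Δ (D ∩ C))) ∪ C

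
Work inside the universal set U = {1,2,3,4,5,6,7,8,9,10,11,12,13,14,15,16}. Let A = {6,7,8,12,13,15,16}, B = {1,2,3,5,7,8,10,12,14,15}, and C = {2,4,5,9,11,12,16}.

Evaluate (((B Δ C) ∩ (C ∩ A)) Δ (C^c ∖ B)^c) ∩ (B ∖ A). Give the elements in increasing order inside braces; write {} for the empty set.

{1,2,3,5,10,14}

B Δ C = {1,3,4,7,8,9,10,11,14,15,16}
C ∩ A = {12,16}
(B Δ C) ∩ (C ∩ A) = {16}
C^c = {1,3,6,7,8,10,13,14,15}
C^c ∖ B = {6,13}
(C^c ∖ B)^c = {1,2,3,4,5,7,8,9,10,11,12,14,15,16}
((B Δ C) ∩ (C ∩ A)) Δ (C^c ∖ B)^c = {1,2,3,4,5,7,8,9,10,11,12,14,15}
B ∖ A = {1,2,3,5,10,14}
(((B Δ C) ∩ (C ∩ A)) Δ (C^c ∖ B)^c) ∩ (B ∖ A) = {1,2,3,5,10,14}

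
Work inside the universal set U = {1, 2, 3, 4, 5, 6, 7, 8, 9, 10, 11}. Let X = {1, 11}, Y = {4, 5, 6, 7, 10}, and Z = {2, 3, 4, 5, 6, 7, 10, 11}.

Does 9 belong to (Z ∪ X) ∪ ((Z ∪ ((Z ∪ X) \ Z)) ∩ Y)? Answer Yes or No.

No

9 ∉ Z and 9 ∉ X, so 9 ∉ Z ∪ X
9 ∉ Z and 9 ∉ X, so 9 ∉ Z ∪ X
9 ∉ (Z ∪ X) and 9 ∉ Z, so 9 ∉ (Z ∪ X) \ Z
9 ∉ Z and 9 ∉ ((Z ∪ X) \ Z), so 9 ∉ Z ∪ ((Z ∪ X) \ Z)
9 ∉ (Z ∪ ((Z ∪ X) \ Z)) and 9 ∉ Y, so 9 ∉ (Z ∪ ((Z ∪ X) \ Z)) ∩ Y
9 ∉ (Z ∪ X) and 9 ∉ ((Z ∪ ((Z ∪ X) \ Z)) ∩ Y), so 9 ∉ (Z ∪ X) ∪ ((Z ∪ ((Z ∪ X) \ Z)) ∩ Y)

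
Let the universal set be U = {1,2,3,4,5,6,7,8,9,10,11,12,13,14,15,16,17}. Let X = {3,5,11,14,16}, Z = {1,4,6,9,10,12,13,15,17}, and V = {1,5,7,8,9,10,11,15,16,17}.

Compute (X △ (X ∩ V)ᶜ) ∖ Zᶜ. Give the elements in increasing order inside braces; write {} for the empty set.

X ∩ V = {5,11,16}
(X ∩ V)ᶜ = {1,2,3,4,6,7,8,9,10,12,13,14,15,17}
X △ (X ∩ V)ᶜ = {1,2,4,5,6,7,8,9,10,11,12,13,15,16,17}
Zᶜ = {2,3,5,7,8,11,14,16}
(X △ (X ∩ V)ᶜ) ∖ Zᶜ = {1,4,6,9,10,12,13,15,17}

{1,4,6,9,10,12,13,15,17}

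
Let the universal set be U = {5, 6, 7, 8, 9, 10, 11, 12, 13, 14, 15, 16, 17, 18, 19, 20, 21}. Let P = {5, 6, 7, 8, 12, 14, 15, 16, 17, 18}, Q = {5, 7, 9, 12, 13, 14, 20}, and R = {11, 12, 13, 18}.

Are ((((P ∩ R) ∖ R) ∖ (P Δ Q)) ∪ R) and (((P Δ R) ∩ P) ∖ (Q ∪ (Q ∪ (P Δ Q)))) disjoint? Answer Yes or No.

P ∩ R = {12, 18}
(P ∩ R) ∖ R = {}
P Δ Q = {6, 8, 9, 13, 15, 16, 17, 18, 20}
((P ∩ R) ∖ R) ∖ (P Δ Q) = {}
(((P ∩ R) ∖ R) ∖ (P Δ Q)) ∪ R = {11, 12, 13, 18}
P Δ R = {5, 6, 7, 8, 11, 13, 14, 15, 16, 17}
(P Δ R) ∩ P = {5, 6, 7, 8, 14, 15, 16, 17}
Q ∪ (P Δ Q) = {5, 6, 7, 8, 9, 12, 13, 14, 15, 16, 17, 18, 20}
Q ∪ (Q ∪ (P Δ Q)) = {5, 6, 7, 8, 9, 12, 13, 14, 15, 16, 17, 18, 20}
((P Δ R) ∩ P) ∖ (Q ∪ (Q ∪ (P Δ Q))) = {}
{11, 12, 13, 18} and {} share no elements.

Yes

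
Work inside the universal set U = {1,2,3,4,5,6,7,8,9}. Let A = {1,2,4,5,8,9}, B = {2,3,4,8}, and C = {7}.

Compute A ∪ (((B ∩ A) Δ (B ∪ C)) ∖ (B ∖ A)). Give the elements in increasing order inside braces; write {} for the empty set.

B ∩ A = {2,4,8}
B ∪ C = {2,3,4,7,8}
(B ∩ A) Δ (B ∪ C) = {3,7}
B ∖ A = {3}
((B ∩ A) Δ (B ∪ C)) ∖ (B ∖ A) = {7}
A ∪ (((B ∩ A) Δ (B ∪ C)) ∖ (B ∖ A)) = {1,2,4,5,7,8,9}

{1,2,4,5,7,8,9}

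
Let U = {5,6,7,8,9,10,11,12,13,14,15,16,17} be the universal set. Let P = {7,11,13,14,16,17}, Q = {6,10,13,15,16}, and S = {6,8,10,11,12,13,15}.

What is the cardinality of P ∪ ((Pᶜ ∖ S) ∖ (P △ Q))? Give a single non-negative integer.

8

Pᶜ = {5,6,8,9,10,12,15}
Pᶜ ∖ S = {5,9}
P △ Q = {6,7,10,11,14,15,17}
(Pᶜ ∖ S) ∖ (P △ Q) = {5,9}
P ∪ ((Pᶜ ∖ S) ∖ (P △ Q)) = {5,7,9,11,13,14,16,17}
|P ∪ ((Pᶜ ∖ S) ∖ (P △ Q))| = 8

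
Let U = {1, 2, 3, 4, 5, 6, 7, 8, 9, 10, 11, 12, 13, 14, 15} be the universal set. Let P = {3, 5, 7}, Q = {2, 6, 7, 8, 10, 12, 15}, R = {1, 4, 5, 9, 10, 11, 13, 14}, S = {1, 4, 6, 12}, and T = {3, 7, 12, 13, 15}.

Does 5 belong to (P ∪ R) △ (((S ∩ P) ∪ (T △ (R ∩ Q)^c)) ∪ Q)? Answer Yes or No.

No

5 ∈ P and 5 ∈ R, so 5 ∈ P ∪ R
5 ∉ S and 5 ∈ P, so 5 ∉ S ∩ P
5 ∈ R and 5 ∉ Q, so 5 ∉ R ∩ Q
5 ∈ (R ∩ Q)^c since 5 ∉ (R ∩ Q)
5 ∉ T and 5 ∈ (R ∩ Q)^c, so 5 ∈ T △ (R ∩ Q)^c
5 ∉ (S ∩ P) and 5 ∈ (T △ (R ∩ Q)^c), so 5 ∈ (S ∩ P) ∪ (T △ (R ∩ Q)^c)
5 ∈ ((S ∩ P) ∪ (T △ (R ∩ Q)^c)) and 5 ∉ Q, so 5 ∈ ((S ∩ P) ∪ (T △ (R ∩ Q)^c)) ∪ Q
5 ∈ (P ∪ R) and 5 ∈ (((S ∩ P) ∪ (T △ (R ∩ Q)^c)) ∪ Q), so 5 ∉ (P ∪ R) △ (((S ∩ P) ∪ (T △ (R ∩ Q)^c)) ∪ Q)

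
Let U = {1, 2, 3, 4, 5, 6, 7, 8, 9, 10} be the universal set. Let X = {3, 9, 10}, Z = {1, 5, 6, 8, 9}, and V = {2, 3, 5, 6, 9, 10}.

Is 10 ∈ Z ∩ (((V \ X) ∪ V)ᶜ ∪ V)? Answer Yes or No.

No

10 ∈ V and 10 ∈ X, so 10 ∉ V \ X
10 ∉ (V \ X) and 10 ∈ V, so 10 ∈ (V \ X) ∪ V
10 ∉ ((V \ X) ∪ V)ᶜ since 10 ∈ ((V \ X) ∪ V)
10 ∉ ((V \ X) ∪ V)ᶜ and 10 ∈ V, so 10 ∈ ((V \ X) ∪ V)ᶜ ∪ V
10 ∉ Z and 10 ∈ (((V \ X) ∪ V)ᶜ ∪ V), so 10 ∉ Z ∩ (((V \ X) ∪ V)ᶜ ∪ V)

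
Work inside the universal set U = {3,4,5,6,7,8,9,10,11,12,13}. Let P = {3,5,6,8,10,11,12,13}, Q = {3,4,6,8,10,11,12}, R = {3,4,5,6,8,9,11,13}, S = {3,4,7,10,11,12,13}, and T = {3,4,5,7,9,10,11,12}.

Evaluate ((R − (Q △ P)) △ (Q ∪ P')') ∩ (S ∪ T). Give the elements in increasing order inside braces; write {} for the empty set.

{3,5,9,11,13}

Q △ P = {4,5,13}
R − (Q △ P) = {3,6,8,9,11}
P' = {4,7,9}
Q ∪ P' = {3,4,6,7,8,9,10,11,12}
(Q ∪ P')' = {5,13}
(R − (Q △ P)) △ (Q ∪ P')' = {3,5,6,8,9,11,13}
S ∪ T = {3,4,5,7,9,10,11,12,13}
((R − (Q △ P)) △ (Q ∪ P')') ∩ (S ∪ T) = {3,5,9,11,13}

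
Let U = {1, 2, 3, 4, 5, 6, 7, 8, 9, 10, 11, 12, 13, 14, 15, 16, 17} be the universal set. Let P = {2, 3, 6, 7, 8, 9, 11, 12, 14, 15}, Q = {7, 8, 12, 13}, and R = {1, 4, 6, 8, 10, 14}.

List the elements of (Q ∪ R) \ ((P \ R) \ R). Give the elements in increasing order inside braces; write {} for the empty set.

Q ∪ R = {1, 4, 6, 7, 8, 10, 12, 13, 14}
P \ R = {2, 3, 7, 9, 11, 12, 15}
(P \ R) \ R = {2, 3, 7, 9, 11, 12, 15}
(Q ∪ R) \ ((P \ R) \ R) = {1, 4, 6, 8, 10, 13, 14}

{1, 4, 6, 8, 10, 13, 14}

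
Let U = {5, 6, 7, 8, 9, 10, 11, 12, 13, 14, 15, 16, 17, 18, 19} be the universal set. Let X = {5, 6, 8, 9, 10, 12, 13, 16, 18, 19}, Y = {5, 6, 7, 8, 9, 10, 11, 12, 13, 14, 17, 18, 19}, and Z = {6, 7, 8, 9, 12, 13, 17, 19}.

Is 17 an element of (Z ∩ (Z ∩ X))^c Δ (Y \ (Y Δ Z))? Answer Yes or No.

17 ∈ Z and 17 ∉ X, so 17 ∉ Z ∩ X
17 ∈ Z and 17 ∉ (Z ∩ X), so 17 ∉ Z ∩ (Z ∩ X)
17 ∈ (Z ∩ (Z ∩ X))^c since 17 ∉ (Z ∩ (Z ∩ X))
17 ∈ Y and 17 ∈ Z, so 17 ∉ Y Δ Z
17 ∈ Y and 17 ∉ (Y Δ Z), so 17 ∈ Y \ (Y Δ Z)
17 ∈ (Z ∩ (Z ∩ X))^c and 17 ∈ (Y \ (Y Δ Z)), so 17 ∉ (Z ∩ (Z ∩ X))^c Δ (Y \ (Y Δ Z))

No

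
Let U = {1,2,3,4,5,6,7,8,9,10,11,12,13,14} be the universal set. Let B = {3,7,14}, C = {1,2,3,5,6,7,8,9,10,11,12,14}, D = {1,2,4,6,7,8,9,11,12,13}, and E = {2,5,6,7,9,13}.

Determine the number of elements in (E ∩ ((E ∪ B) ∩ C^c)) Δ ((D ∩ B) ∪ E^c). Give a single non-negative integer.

E ∪ B = {2,3,5,6,7,9,13,14}
C^c = {4,13}
(E ∪ B) ∩ C^c = {13}
E ∩ ((E ∪ B) ∩ C^c) = {13}
D ∩ B = {7}
E^c = {1,3,4,8,10,11,12,14}
(D ∩ B) ∪ E^c = {1,3,4,7,8,10,11,12,14}
(E ∩ ((E ∪ B) ∩ C^c)) Δ ((D ∩ B) ∪ E^c) = {1,3,4,7,8,10,11,12,13,14}
|(E ∩ ((E ∪ B) ∩ C^c)) Δ ((D ∩ B) ∪ E^c)| = 10

10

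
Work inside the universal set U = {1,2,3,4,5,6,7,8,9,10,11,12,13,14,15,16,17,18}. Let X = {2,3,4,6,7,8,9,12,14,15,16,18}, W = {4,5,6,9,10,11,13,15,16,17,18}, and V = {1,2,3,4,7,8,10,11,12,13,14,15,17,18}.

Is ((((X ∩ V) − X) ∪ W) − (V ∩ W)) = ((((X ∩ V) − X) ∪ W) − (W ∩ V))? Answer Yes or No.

X ∩ V = {2,3,4,7,8,12,14,15,18}
(X ∩ V) − X = {}
((X ∩ V) − X) ∪ W = {4,5,6,9,10,11,13,15,16,17,18}
V ∩ W = {4,10,11,13,15,17,18}
(((X ∩ V) − X) ∪ W) − (V ∩ W) = {5,6,9,16}
W ∩ V = {4,10,11,13,15,17,18}
(((X ∩ V) − X) ∪ W) − (W ∩ V) = {5,6,9,16}
Both equal {5,6,9,16}, so (((X ∩ V) − X) ∪ W) − (V ∩ W) = (((X ∩ V) − X) ∪ W) − (W ∩ V).

Yes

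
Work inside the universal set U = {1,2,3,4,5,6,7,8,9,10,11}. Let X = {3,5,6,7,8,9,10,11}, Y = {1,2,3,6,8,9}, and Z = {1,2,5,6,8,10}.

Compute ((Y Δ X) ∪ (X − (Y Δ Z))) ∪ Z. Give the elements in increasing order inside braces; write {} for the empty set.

Y Δ X = {1,2,5,7,10,11}
Y Δ Z = {3,5,9,10}
X − (Y Δ Z) = {6,7,8,11}
(Y Δ X) ∪ (X − (Y Δ Z)) = {1,2,5,6,7,8,10,11}
((Y Δ X) ∪ (X − (Y Δ Z))) ∪ Z = {1,2,5,6,7,8,10,11}

{1,2,5,6,7,8,10,11}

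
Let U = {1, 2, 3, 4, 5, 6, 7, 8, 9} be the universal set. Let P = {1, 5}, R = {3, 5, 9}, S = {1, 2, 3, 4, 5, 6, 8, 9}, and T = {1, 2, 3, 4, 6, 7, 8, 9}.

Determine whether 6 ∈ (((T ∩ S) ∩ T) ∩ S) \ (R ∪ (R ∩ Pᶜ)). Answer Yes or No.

6 ∈ T and 6 ∈ S, so 6 ∈ T ∩ S
6 ∈ (T ∩ S) and 6 ∈ T, so 6 ∈ (T ∩ S) ∩ T
6 ∈ ((T ∩ S) ∩ T) and 6 ∈ S, so 6 ∈ ((T ∩ S) ∩ T) ∩ S
6 ∉ P, so 6 ∈ Pᶜ
6 ∉ R and 6 ∈ Pᶜ, so 6 ∉ R ∩ Pᶜ
6 ∉ R and 6 ∉ (R ∩ Pᶜ), so 6 ∉ R ∪ (R ∩ Pᶜ)
6 ∈ (((T ∩ S) ∩ T) ∩ S) and 6 ∉ (R ∪ (R ∩ Pᶜ)), so 6 ∈ (((T ∩ S) ∩ T) ∩ S) \ (R ∪ (R ∩ Pᶜ))

Yes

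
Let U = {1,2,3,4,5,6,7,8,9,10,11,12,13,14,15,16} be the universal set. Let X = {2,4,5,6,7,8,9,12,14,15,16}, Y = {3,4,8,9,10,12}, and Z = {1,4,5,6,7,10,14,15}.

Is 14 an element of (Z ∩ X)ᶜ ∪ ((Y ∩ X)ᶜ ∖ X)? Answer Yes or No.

No

14 ∈ Z and 14 ∈ X, so 14 ∈ Z ∩ X
14 ∉ (Z ∩ X)ᶜ since 14 ∈ (Z ∩ X)
14 ∉ Y and 14 ∈ X, so 14 ∉ Y ∩ X
14 ∈ (Y ∩ X)ᶜ since 14 ∉ (Y ∩ X)
14 ∈ (Y ∩ X)ᶜ and 14 ∈ X, so 14 ∉ (Y ∩ X)ᶜ ∖ X
14 ∉ (Z ∩ X)ᶜ and 14 ∉ ((Y ∩ X)ᶜ ∖ X), so 14 ∉ (Z ∩ X)ᶜ ∪ ((Y ∩ X)ᶜ ∖ X)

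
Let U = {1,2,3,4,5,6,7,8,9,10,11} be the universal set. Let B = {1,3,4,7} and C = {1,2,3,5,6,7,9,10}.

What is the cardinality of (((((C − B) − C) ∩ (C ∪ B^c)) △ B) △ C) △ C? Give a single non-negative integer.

C − B = {2,5,6,9,10}
(C − B) − C = {}
B^c = {2,5,6,8,9,10,11}
C ∪ B^c = {1,2,3,5,6,7,8,9,10,11}
((C − B) − C) ∩ (C ∪ B^c) = {}
(((C − B) − C) ∩ (C ∪ B^c)) △ B = {1,3,4,7}
((((C − B) − C) ∩ (C ∪ B^c)) △ B) △ C = {2,4,5,6,9,10}
(((((C − B) − C) ∩ (C ∪ B^c)) △ B) △ C) △ C = {1,3,4,7}
|(((((C − B) − C) ∩ (C ∪ B^c)) △ B) △ C) △ C| = 4

4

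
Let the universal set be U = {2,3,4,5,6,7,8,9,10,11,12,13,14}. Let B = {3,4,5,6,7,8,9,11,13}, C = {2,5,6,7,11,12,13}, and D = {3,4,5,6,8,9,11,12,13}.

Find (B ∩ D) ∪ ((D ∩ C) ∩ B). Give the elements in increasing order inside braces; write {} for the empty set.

{3,4,5,6,8,9,11,13}

B ∩ D = {3,4,5,6,8,9,11,13}
D ∩ C = {5,6,11,12,13}
(D ∩ C) ∩ B = {5,6,11,13}
(B ∩ D) ∪ ((D ∩ C) ∩ B) = {3,4,5,6,8,9,11,13}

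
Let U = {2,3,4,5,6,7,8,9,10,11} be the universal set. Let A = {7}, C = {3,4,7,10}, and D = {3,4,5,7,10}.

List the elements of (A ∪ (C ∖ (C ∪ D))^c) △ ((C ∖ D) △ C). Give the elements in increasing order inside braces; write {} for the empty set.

C ∪ D = {3,4,5,7,10}
C ∖ (C ∪ D) = {}
(C ∖ (C ∪ D))^c = {2,3,4,5,6,7,8,9,10,11}
A ∪ (C ∖ (C ∪ D))^c = {2,3,4,5,6,7,8,9,10,11}
C ∖ D = {}
(C ∖ D) △ C = {3,4,7,10}
(A ∪ (C ∖ (C ∪ D))^c) △ ((C ∖ D) △ C) = {2,5,6,8,9,11}

{2,5,6,8,9,11}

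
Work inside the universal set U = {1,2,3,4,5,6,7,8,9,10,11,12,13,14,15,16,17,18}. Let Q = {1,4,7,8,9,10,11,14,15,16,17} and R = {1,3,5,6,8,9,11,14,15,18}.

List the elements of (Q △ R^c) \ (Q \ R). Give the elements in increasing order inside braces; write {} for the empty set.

R^c = {2,4,7,10,12,13,16,17}
Q △ R^c = {1,2,8,9,11,12,13,14,15}
Q \ R = {4,7,10,16,17}
(Q △ R^c) \ (Q \ R) = {1,2,8,9,11,12,13,14,15}

{1,2,8,9,11,12,13,14,15}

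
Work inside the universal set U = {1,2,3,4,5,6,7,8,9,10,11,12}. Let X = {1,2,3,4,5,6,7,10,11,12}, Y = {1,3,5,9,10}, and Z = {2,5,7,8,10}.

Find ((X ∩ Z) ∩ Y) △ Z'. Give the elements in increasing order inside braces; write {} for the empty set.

{1,3,4,5,6,9,10,11,12}

X ∩ Z = {2,5,7,10}
(X ∩ Z) ∩ Y = {5,10}
Z' = {1,3,4,6,9,11,12}
((X ∩ Z) ∩ Y) △ Z' = {1,3,4,5,6,9,10,11,12}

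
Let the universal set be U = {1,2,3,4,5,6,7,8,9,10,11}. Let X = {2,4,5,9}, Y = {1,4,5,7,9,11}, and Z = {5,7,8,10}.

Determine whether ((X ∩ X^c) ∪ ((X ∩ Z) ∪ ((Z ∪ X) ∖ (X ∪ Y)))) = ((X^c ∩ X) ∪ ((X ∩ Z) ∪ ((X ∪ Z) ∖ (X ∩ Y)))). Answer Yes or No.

X^c = {1,3,6,7,8,10,11}
X ∩ X^c = {}
X ∩ Z = {5}
Z ∪ X = {2,4,5,7,8,9,10}
X ∪ Y = {1,2,4,5,7,9,11}
(Z ∪ X) ∖ (X ∪ Y) = {8,10}
(X ∩ Z) ∪ ((Z ∪ X) ∖ (X ∪ Y)) = {5,8,10}
(X ∩ X^c) ∪ ((X ∩ Z) ∪ ((Z ∪ X) ∖ (X ∪ Y))) = {5,8,10}
X^c ∩ X = {}
X ∪ Z = {2,4,5,7,8,9,10}
X ∩ Y = {4,5,9}
(X ∪ Z) ∖ (X ∩ Y) = {2,7,8,10}
(X ∩ Z) ∪ ((X ∪ Z) ∖ (X ∩ Y)) = {2,5,7,8,10}
(X^c ∩ X) ∪ ((X ∩ Z) ∪ ((X ∪ Z) ∖ (X ∩ Y))) = {2,5,7,8,10}
2 ∈ (X^c ∩ X) ∪ ((X ∩ Z) ∪ ((X ∪ Z) ∖ (X ∩ Y))) but 2 ∉ (X ∩ X^c) ∪ ((X ∩ Z) ∪ ((Z ∪ X) ∖ (X ∪ Y))), so they differ.

No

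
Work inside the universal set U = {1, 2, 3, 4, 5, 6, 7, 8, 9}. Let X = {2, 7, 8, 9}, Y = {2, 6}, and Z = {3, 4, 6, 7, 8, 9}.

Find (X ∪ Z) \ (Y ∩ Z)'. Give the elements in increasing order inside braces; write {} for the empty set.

{6}

X ∪ Z = {2, 3, 4, 6, 7, 8, 9}
Y ∩ Z = {6}
(Y ∩ Z)' = {1, 2, 3, 4, 5, 7, 8, 9}
(X ∪ Z) \ (Y ∩ Z)' = {6}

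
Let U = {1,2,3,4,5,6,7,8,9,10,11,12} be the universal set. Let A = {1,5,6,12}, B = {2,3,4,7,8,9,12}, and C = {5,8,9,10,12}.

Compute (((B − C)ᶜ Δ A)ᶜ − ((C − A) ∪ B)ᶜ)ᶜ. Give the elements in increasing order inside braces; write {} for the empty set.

B − C = {2,3,4,7}
(B − C)ᶜ = {1,5,6,8,9,10,11,12}
(B − C)ᶜ Δ A = {8,9,10,11}
((B − C)ᶜ Δ A)ᶜ = {1,2,3,4,5,6,7,12}
C − A = {8,9,10}
(C − A) ∪ B = {2,3,4,7,8,9,10,12}
((C − A) ∪ B)ᶜ = {1,5,6,11}
((B − C)ᶜ Δ A)ᶜ − ((C − A) ∪ B)ᶜ = {2,3,4,7,12}
(((B − C)ᶜ Δ A)ᶜ − ((C − A) ∪ B)ᶜ)ᶜ = {1,5,6,8,9,10,11}

{1,5,6,8,9,10,11}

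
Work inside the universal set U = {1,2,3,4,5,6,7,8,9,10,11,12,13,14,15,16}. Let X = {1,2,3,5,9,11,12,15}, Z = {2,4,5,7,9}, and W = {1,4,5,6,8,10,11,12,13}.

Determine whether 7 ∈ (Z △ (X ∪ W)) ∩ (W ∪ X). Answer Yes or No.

No

7 ∉ X and 7 ∉ W, so 7 ∉ X ∪ W
7 ∈ Z and 7 ∉ (X ∪ W), so 7 ∈ Z △ (X ∪ W)
7 ∉ W and 7 ∉ X, so 7 ∉ W ∪ X
7 ∈ (Z △ (X ∪ W)) and 7 ∉ (W ∪ X), so 7 ∉ (Z △ (X ∪ W)) ∩ (W ∪ X)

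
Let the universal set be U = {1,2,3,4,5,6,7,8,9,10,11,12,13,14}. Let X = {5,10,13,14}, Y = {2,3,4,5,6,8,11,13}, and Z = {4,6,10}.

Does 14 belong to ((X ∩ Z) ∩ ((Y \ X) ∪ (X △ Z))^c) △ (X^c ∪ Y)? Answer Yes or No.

14 ∈ X and 14 ∉ Z, so 14 ∉ X ∩ Z
14 ∉ Y and 14 ∈ X, so 14 ∉ Y \ X
14 ∈ X and 14 ∉ Z, so 14 ∈ X △ Z
14 ∉ (Y \ X) and 14 ∈ (X △ Z), so 14 ∈ (Y \ X) ∪ (X △ Z)
14 ∉ ((Y \ X) ∪ (X △ Z))^c since 14 ∈ ((Y \ X) ∪ (X △ Z))
14 ∉ (X ∩ Z) and 14 ∉ ((Y \ X) ∪ (X △ Z))^c, so 14 ∉ (X ∩ Z) ∩ ((Y \ X) ∪ (X △ Z))^c
14 ∈ X, so 14 ∉ X^c
14 ∉ X^c and 14 ∉ Y, so 14 ∉ X^c ∪ Y
14 ∉ ((X ∩ Z) ∩ ((Y \ X) ∪ (X △ Z))^c) and 14 ∉ (X^c ∪ Y), so 14 ∉ ((X ∩ Z) ∩ ((Y \ X) ∪ (X △ Z))^c) △ (X^c ∪ Y)

No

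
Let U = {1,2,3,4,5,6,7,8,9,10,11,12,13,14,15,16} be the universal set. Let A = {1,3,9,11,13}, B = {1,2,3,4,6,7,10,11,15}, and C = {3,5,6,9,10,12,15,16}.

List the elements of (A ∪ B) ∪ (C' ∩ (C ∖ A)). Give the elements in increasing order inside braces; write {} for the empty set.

A ∪ B = {1,2,3,4,6,7,9,10,11,13,15}
C' = {1,2,4,7,8,11,13,14}
C ∖ A = {5,6,10,12,15,16}
C' ∩ (C ∖ A) = {}
(A ∪ B) ∪ (C' ∩ (C ∖ A)) = {1,2,3,4,6,7,9,10,11,13,15}

{1,2,3,4,6,7,9,10,11,13,15}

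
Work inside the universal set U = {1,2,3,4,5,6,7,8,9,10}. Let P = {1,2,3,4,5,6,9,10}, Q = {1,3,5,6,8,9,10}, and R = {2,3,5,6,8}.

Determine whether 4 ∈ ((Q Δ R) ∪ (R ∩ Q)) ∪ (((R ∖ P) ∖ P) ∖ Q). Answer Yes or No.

No

4 ∉ Q and 4 ∉ R, so 4 ∉ Q Δ R
4 ∉ R and 4 ∉ Q, so 4 ∉ R ∩ Q
4 ∉ (Q Δ R) and 4 ∉ (R ∩ Q), so 4 ∉ (Q Δ R) ∪ (R ∩ Q)
4 ∉ R and 4 ∈ P, so 4 ∉ R ∖ P
4 ∉ (R ∖ P) and 4 ∈ P, so 4 ∉ (R ∖ P) ∖ P
4 ∉ ((R ∖ P) ∖ P) and 4 ∉ Q, so 4 ∉ ((R ∖ P) ∖ P) ∖ Q
4 ∉ ((Q Δ R) ∪ (R ∩ Q)) and 4 ∉ (((R ∖ P) ∖ P) ∖ Q), so 4 ∉ ((Q Δ R) ∪ (R ∩ Q)) ∪ (((R ∖ P) ∖ P) ∖ Q)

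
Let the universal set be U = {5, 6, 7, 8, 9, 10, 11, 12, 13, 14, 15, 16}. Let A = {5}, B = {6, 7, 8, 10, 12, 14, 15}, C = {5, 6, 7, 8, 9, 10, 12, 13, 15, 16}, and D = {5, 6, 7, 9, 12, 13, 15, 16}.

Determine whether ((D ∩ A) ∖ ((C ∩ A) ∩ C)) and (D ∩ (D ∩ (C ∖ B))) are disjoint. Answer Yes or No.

D ∩ A = {5}
C ∩ A = {5}
(C ∩ A) ∩ C = {5}
(D ∩ A) ∖ ((C ∩ A) ∩ C) = {}
C ∖ B = {5, 9, 13, 16}
D ∩ (C ∖ B) = {5, 9, 13, 16}
D ∩ (D ∩ (C ∖ B)) = {5, 9, 13, 16}
{} and {5, 9, 13, 16} share no elements.

Yes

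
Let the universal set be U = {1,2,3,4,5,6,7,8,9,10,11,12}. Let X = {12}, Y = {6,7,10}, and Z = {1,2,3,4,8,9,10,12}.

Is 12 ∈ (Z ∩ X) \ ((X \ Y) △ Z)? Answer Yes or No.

Yes

12 ∈ Z and 12 ∈ X, so 12 ∈ Z ∩ X
12 ∈ X and 12 ∉ Y, so 12 ∈ X \ Y
12 ∈ (X \ Y) and 12 ∈ Z, so 12 ∉ (X \ Y) △ Z
12 ∈ (Z ∩ X) and 12 ∉ ((X \ Y) △ Z), so 12 ∈ (Z ∩ X) \ ((X \ Y) △ Z)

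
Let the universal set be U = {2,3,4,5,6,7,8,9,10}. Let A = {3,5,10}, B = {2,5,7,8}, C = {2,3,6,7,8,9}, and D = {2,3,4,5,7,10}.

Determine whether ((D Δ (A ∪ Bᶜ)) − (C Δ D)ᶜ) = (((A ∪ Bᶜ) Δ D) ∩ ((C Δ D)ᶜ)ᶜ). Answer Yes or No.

Yes

Bᶜ = {3,4,6,9,10}
A ∪ Bᶜ = {3,4,5,6,9,10}
D Δ (A ∪ Bᶜ) = {2,6,7,9}
C Δ D = {4,5,6,8,9,10}
(C Δ D)ᶜ = {2,3,7}
(D Δ (A ∪ Bᶜ)) − (C Δ D)ᶜ = {6,9}
(A ∪ Bᶜ) Δ D = {2,6,7,9}
((C Δ D)ᶜ)ᶜ = {4,5,6,8,9,10}
((A ∪ Bᶜ) Δ D) ∩ ((C Δ D)ᶜ)ᶜ = {6,9}
Both equal {6,9}, so (D Δ (A ∪ Bᶜ)) − (C Δ D)ᶜ = ((A ∪ Bᶜ) Δ D) ∩ ((C Δ D)ᶜ)ᶜ.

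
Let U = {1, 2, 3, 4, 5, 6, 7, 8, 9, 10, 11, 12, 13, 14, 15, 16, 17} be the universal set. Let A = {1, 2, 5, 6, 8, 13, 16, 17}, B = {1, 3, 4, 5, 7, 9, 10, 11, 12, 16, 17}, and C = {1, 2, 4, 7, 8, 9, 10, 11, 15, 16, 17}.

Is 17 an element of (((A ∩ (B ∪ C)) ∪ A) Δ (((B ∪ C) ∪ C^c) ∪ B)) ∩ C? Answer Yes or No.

No

17 ∈ B and 17 ∈ C, so 17 ∈ B ∪ C
17 ∈ A and 17 ∈ (B ∪ C), so 17 ∈ A ∩ (B ∪ C)
17 ∈ (A ∩ (B ∪ C)) and 17 ∈ A, so 17 ∈ (A ∩ (B ∪ C)) ∪ A
17 ∈ B and 17 ∈ C, so 17 ∈ B ∪ C
17 ∈ C, so 17 ∉ C^c
17 ∈ (B ∪ C) and 17 ∉ C^c, so 17 ∈ (B ∪ C) ∪ C^c
17 ∈ ((B ∪ C) ∪ C^c) and 17 ∈ B, so 17 ∈ ((B ∪ C) ∪ C^c) ∪ B
17 ∈ ((A ∩ (B ∪ C)) ∪ A) and 17 ∈ (((B ∪ C) ∪ C^c) ∪ B), so 17 ∉ ((A ∩ (B ∪ C)) ∪ A) Δ (((B ∪ C) ∪ C^c) ∪ B)
17 ∉ (((A ∩ (B ∪ C)) ∪ A) Δ (((B ∪ C) ∪ C^c) ∪ B)) and 17 ∈ C, so 17 ∉ (((A ∩ (B ∪ C)) ∪ A) Δ (((B ∪ C) ∪ C^c) ∪ B)) ∩ C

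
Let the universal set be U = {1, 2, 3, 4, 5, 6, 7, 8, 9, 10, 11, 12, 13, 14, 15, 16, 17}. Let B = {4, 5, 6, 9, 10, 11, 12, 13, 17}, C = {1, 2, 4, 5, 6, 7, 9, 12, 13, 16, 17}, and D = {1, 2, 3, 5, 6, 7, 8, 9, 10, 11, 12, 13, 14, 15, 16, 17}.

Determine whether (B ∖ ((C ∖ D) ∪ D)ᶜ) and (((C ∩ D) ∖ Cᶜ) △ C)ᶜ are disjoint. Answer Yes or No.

C ∖ D = {4}
(C ∖ D) ∪ D = {1, 2, 3, 4, 5, 6, 7, 8, 9, 10, 11, 12, 13, 14, 15, 16, 17}
((C ∖ D) ∪ D)ᶜ = {}
B ∖ ((C ∖ D) ∪ D)ᶜ = {4, 5, 6, 9, 10, 11, 12, 13, 17}
C ∩ D = {1, 2, 5, 6, 7, 9, 12, 13, 16, 17}
Cᶜ = {3, 8, 10, 11, 14, 15}
(C ∩ D) ∖ Cᶜ = {1, 2, 5, 6, 7, 9, 12, 13, 16, 17}
((C ∩ D) ∖ Cᶜ) △ C = {4}
(((C ∩ D) ∖ Cᶜ) △ C)ᶜ = {1, 2, 3, 5, 6, 7, 8, 9, 10, 11, 12, 13, 14, 15, 16, 17}
5 lies in both, so they are not disjoint.

No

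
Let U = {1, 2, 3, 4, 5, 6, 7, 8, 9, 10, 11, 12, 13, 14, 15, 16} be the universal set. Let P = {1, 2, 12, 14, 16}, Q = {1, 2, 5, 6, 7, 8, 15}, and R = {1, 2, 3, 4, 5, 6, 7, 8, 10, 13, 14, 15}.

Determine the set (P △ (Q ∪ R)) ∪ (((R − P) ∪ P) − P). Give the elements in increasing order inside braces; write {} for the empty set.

Q ∪ R = {1, 2, 3, 4, 5, 6, 7, 8, 10, 13, 14, 15}
P △ (Q ∪ R) = {3, 4, 5, 6, 7, 8, 10, 12, 13, 15, 16}
R − P = {3, 4, 5, 6, 7, 8, 10, 13, 15}
(R − P) ∪ P = {1, 2, 3, 4, 5, 6, 7, 8, 10, 12, 13, 14, 15, 16}
((R − P) ∪ P) − P = {3, 4, 5, 6, 7, 8, 10, 13, 15}
(P △ (Q ∪ R)) ∪ (((R − P) ∪ P) − P) = {3, 4, 5, 6, 7, 8, 10, 12, 13, 15, 16}

{3, 4, 5, 6, 7, 8, 10, 12, 13, 15, 16}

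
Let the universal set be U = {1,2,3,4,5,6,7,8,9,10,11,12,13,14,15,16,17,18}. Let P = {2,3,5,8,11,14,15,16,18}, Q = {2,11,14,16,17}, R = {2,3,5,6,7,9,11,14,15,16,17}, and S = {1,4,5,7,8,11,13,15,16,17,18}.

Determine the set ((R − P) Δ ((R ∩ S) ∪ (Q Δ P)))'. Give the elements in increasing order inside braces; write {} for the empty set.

R − P = {6,7,9,17}
R ∩ S = {5,7,11,15,16,17}
Q Δ P = {3,5,8,15,17,18}
(R ∩ S) ∪ (Q Δ P) = {3,5,7,8,11,15,16,17,18}
(R − P) Δ ((R ∩ S) ∪ (Q Δ P)) = {3,5,6,8,9,11,15,16,18}
((R − P) Δ ((R ∩ S) ∪ (Q Δ P)))' = {1,2,4,7,10,12,13,14,17}

{1,2,4,7,10,12,13,14,17}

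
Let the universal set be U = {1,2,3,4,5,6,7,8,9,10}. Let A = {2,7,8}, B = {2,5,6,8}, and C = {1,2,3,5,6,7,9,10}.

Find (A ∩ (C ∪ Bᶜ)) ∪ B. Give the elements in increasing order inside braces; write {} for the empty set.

Bᶜ = {1,3,4,7,9,10}
C ∪ Bᶜ = {1,2,3,4,5,6,7,9,10}
A ∩ (C ∪ Bᶜ) = {2,7}
(A ∩ (C ∪ Bᶜ)) ∪ B = {2,5,6,7,8}

{2,5,6,7,8}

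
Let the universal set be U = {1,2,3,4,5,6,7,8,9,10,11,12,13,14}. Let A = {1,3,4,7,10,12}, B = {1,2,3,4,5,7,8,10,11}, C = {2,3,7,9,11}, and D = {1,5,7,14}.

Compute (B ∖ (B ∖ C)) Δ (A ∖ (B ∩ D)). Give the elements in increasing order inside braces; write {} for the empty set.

B ∖ C = {1,4,5,8,10}
B ∖ (B ∖ C) = {2,3,7,11}
B ∩ D = {1,5,7}
A ∖ (B ∩ D) = {3,4,10,12}
(B ∖ (B ∖ C)) Δ (A ∖ (B ∩ D)) = {2,4,7,10,11,12}

{2,4,7,10,11,12}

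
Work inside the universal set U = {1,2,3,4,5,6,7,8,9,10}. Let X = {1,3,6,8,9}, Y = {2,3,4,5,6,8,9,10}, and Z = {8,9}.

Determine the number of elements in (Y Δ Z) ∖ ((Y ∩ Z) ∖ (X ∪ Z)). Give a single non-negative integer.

Y Δ Z = {2,3,4,5,6,10}
Y ∩ Z = {8,9}
X ∪ Z = {1,3,6,8,9}
(Y ∩ Z) ∖ (X ∪ Z) = {}
(Y Δ Z) ∖ ((Y ∩ Z) ∖ (X ∪ Z)) = {2,3,4,5,6,10}
|(Y Δ Z) ∖ ((Y ∩ Z) ∖ (X ∪ Z))| = 6

6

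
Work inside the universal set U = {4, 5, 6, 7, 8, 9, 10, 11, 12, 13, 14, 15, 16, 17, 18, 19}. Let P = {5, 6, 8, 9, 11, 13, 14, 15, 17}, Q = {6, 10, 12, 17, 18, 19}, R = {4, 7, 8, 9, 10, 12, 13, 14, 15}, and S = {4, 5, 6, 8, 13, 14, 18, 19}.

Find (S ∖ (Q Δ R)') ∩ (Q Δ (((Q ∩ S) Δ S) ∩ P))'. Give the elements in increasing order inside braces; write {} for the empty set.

{4}

Q Δ R = {4, 6, 7, 8, 9, 13, 14, 15, 17, 18, 19}
(Q Δ R)' = {5, 10, 11, 12, 16}
S ∖ (Q Δ R)' = {4, 6, 8, 13, 14, 18, 19}
Q ∩ S = {6, 18, 19}
(Q ∩ S) Δ S = {4, 5, 8, 13, 14}
((Q ∩ S) Δ S) ∩ P = {5, 8, 13, 14}
Q Δ (((Q ∩ S) Δ S) ∩ P) = {5, 6, 8, 10, 12, 13, 14, 17, 18, 19}
(Q Δ (((Q ∩ S) Δ S) ∩ P))' = {4, 7, 9, 11, 15, 16}
(S ∖ (Q Δ R)') ∩ (Q Δ (((Q ∩ S) Δ S) ∩ P))' = {4}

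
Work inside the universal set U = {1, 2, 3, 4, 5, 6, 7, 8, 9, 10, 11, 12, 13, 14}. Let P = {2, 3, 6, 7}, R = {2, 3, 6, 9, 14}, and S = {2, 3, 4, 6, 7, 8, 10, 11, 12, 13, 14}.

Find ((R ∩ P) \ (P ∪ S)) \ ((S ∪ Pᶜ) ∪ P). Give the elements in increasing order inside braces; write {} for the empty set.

{}

R ∩ P = {2, 3, 6}
P ∪ S = {2, 3, 4, 6, 7, 8, 10, 11, 12, 13, 14}
(R ∩ P) \ (P ∪ S) = {}
Pᶜ = {1, 4, 5, 8, 9, 10, 11, 12, 13, 14}
S ∪ Pᶜ = {1, 2, 3, 4, 5, 6, 7, 8, 9, 10, 11, 12, 13, 14}
(S ∪ Pᶜ) ∪ P = {1, 2, 3, 4, 5, 6, 7, 8, 9, 10, 11, 12, 13, 14}
((R ∩ P) \ (P ∪ S)) \ ((S ∪ Pᶜ) ∪ P) = {}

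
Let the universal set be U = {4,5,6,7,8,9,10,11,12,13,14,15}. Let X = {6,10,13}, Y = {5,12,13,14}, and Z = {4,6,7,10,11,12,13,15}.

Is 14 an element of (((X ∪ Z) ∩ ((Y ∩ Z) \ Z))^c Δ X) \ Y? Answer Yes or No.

14 ∉ X and 14 ∉ Z, so 14 ∉ X ∪ Z
14 ∈ Y and 14 ∉ Z, so 14 ∉ Y ∩ Z
14 ∉ (Y ∩ Z) and 14 ∉ Z, so 14 ∉ (Y ∩ Z) \ Z
14 ∉ (X ∪ Z) and 14 ∉ ((Y ∩ Z) \ Z), so 14 ∉ (X ∪ Z) ∩ ((Y ∩ Z) \ Z)
14 ∈ ((X ∪ Z) ∩ ((Y ∩ Z) \ Z))^c since 14 ∉ ((X ∪ Z) ∩ ((Y ∩ Z) \ Z))
14 ∈ ((X ∪ Z) ∩ ((Y ∩ Z) \ Z))^c and 14 ∉ X, so 14 ∈ ((X ∪ Z) ∩ ((Y ∩ Z) \ Z))^c Δ X
14 ∈ (((X ∪ Z) ∩ ((Y ∩ Z) \ Z))^c Δ X) and 14 ∈ Y, so 14 ∉ (((X ∪ Z) ∩ ((Y ∩ Z) \ Z))^c Δ X) \ Y

No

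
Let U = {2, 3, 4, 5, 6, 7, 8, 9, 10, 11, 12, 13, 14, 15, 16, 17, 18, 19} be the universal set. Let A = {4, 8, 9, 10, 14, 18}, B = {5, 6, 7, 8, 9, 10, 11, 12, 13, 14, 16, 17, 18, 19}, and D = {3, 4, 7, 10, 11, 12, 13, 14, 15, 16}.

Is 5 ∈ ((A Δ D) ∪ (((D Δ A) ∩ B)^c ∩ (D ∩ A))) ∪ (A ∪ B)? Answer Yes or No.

5 ∉ A and 5 ∉ D, so 5 ∉ A Δ D
5 ∉ D and 5 ∉ A, so 5 ∉ D Δ A
5 ∉ (D Δ A) and 5 ∈ B, so 5 ∉ (D Δ A) ∩ B
5 ∈ ((D Δ A) ∩ B)^c since 5 ∉ ((D Δ A) ∩ B)
5 ∉ D and 5 ∉ A, so 5 ∉ D ∩ A
5 ∈ ((D Δ A) ∩ B)^c and 5 ∉ (D ∩ A), so 5 ∉ ((D Δ A) ∩ B)^c ∩ (D ∩ A)
5 ∉ (A Δ D) and 5 ∉ (((D Δ A) ∩ B)^c ∩ (D ∩ A)), so 5 ∉ (A Δ D) ∪ (((D Δ A) ∩ B)^c ∩ (D ∩ A))
5 ∉ A and 5 ∈ B, so 5 ∈ A ∪ B
5 ∉ ((A Δ D) ∪ (((D Δ A) ∩ B)^c ∩ (D ∩ A))) and 5 ∈ (A ∪ B), so 5 ∈ ((A Δ D) ∪ (((D Δ A) ∩ B)^c ∩ (D ∩ A))) ∪ (A ∪ B)

Yes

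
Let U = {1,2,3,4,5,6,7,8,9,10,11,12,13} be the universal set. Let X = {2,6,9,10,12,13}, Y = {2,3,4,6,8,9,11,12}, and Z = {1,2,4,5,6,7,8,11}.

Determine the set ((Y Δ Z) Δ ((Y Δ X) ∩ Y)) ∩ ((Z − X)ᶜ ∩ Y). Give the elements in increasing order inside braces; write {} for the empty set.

Y Δ Z = {1,3,5,7,9,12}
Y Δ X = {3,4,8,10,11,13}
(Y Δ X) ∩ Y = {3,4,8,11}
(Y Δ Z) Δ ((Y Δ X) ∩ Y) = {1,4,5,7,8,9,11,12}
Z − X = {1,4,5,7,8,11}
(Z − X)ᶜ = {2,3,6,9,10,12,13}
(Z − X)ᶜ ∩ Y = {2,3,6,9,12}
((Y Δ Z) Δ ((Y Δ X) ∩ Y)) ∩ ((Z − X)ᶜ ∩ Y) = {9,12}

{9,12}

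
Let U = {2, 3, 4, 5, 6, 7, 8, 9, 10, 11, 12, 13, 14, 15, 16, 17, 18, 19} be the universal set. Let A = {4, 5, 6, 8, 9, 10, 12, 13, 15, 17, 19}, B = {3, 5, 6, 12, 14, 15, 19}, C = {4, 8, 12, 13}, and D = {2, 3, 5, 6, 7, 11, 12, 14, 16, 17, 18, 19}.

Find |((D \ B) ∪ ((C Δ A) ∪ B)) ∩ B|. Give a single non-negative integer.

D \ B = {2, 7, 11, 16, 17, 18}
C Δ A = {5, 6, 9, 10, 15, 17, 19}
(C Δ A) ∪ B = {3, 5, 6, 9, 10, 12, 14, 15, 17, 19}
(D \ B) ∪ ((C Δ A) ∪ B) = {2, 3, 5, 6, 7, 9, 10, 11, 12, 14, 15, 16, 17, 18, 19}
((D \ B) ∪ ((C Δ A) ∪ B)) ∩ B = {3, 5, 6, 12, 14, 15, 19}
|((D \ B) ∪ ((C Δ A) ∪ B)) ∩ B| = 7

7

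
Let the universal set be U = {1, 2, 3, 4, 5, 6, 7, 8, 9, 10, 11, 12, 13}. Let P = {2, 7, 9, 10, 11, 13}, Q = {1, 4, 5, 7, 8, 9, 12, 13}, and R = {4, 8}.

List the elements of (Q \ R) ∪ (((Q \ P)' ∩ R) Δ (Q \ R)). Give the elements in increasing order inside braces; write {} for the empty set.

Q \ R = {1, 5, 7, 9, 12, 13}
Q \ P = {1, 4, 5, 8, 12}
(Q \ P)' = {2, 3, 6, 7, 9, 10, 11, 13}
(Q \ P)' ∩ R = {}
((Q \ P)' ∩ R) Δ (Q \ R) = {1, 5, 7, 9, 12, 13}
(Q \ R) ∪ (((Q \ P)' ∩ R) Δ (Q \ R)) = {1, 5, 7, 9, 12, 13}

{1, 5, 7, 9, 12, 13}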